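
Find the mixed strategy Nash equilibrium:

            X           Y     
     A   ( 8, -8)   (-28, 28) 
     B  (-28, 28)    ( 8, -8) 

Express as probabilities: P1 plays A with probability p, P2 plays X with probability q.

p = 0.5, q = 0.5

Work:
Find probabilities that make opponent indifferent:
P2 chooses q to make P1 indifferent between A and B
P1 chooses p to make P2 indifferent between X and Y
Mixed NE: P1 plays (A: 0.5, B: 0.5), P2 plays (X: 0.5, Y: 0.5)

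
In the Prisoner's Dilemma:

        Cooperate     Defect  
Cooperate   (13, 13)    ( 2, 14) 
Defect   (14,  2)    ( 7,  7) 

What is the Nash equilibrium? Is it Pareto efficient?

(Defect, Defect) is NE; not Pareto efficient

Work:
Defect dominates Cooperate for both players:
If P2 cooperates: Defect (14) > Cooperate (13)
If P2 defects: Defect (7) > Cooperate (2)
NE: (Defect, Defect) with payoff (7, 7)
But (Cooperate, Cooperate) = (13, 13) Pareto dominates (7, 7)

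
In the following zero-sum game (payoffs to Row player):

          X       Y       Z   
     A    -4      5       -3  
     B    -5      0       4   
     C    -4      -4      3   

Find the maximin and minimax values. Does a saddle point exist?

Maximin = -4, Minimax = -4, Saddle: True

Work:
Row minimums: [-4, -5, -4] → maximin = -4
Column maximums: [-4, 5, 4] → minimax = -4
Saddle point exists! Game value = -4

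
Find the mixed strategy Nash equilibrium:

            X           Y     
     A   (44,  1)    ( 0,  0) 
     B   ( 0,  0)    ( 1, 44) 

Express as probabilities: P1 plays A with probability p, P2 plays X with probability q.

p = 0.9778, q = 0.0222

Work:
Find probabilities that make opponent indifferent:
P2 chooses q to make P1 indifferent between A and B
P1 chooses p to make P2 indifferent between X and Y
Mixed NE: P1 plays (A: 0.9778, B: 0.0222), P2 plays (X: 0.0222, Y: 0.9778)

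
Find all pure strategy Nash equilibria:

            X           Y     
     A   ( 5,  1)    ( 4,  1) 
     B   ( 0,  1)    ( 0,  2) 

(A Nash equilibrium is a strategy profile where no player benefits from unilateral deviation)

Nash equilibrium: (A, X), (A, Y)

Work:
Best responses:
  P1 vs X: payoffs [5, 0] → best response A (payoff 5)
  P1 vs Y: payoffs [4, 0] → best response A (payoff 4)
  P2 vs A: payoffs [1, 1] → best response X/Y (payoff 1)
  P2 vs B: payoffs [1, 2] → best response Y (payoff 2)
Mutual best responses: (A,X), (A,Y) → Nash equilibria.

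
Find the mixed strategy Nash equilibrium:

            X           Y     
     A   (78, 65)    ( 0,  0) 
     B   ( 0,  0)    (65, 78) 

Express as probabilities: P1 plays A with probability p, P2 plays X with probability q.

p = 0.5455, q = 0.4545

Work:
Find probabilities that make opponent indifferent:
P2 chooses q to make P1 indifferent between A and B
P1 chooses p to make P2 indifferent between X and Y
Mixed NE: P1 plays (A: 0.5455, B: 0.4545), P2 plays (X: 0.4545, Y: 0.5455)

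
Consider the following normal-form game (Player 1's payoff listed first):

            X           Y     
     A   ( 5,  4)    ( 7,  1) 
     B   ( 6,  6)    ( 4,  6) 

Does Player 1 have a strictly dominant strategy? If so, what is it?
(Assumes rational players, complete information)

No strictly dominant strategy exists for Player 1

Work:
A strategy strictly dominates another if it gives a strictly higher payoff against every opponent action. Compare each pair of P1's strategies column-by-column:
  A vs B: [5 vs 6, 7 vs 4] → A does not strictly dominate B (column X: 5 ≤ 6)
  B vs A: [6 vs 5, 4 vs 7] → B does not strictly dominate A (column Y: 4 ≤ 7)
No single strategy strictly dominates all others → no strictly dominant strategy.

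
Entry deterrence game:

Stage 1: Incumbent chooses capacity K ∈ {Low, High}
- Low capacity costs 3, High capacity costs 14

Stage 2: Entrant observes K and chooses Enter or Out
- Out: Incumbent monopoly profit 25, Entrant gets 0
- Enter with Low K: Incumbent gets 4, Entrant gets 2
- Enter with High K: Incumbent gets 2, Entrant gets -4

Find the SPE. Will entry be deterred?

SPE: (High, Enter|Low, Out|High); Entry deterred. Incumbent net profit = 11

Work:
After Low K: Entrant enters (2 > 0)
After High K: Entrant stays out (-4 < 0)
Incumbent: Low → 4−3=1, High → 25−14=11
Incumbent chooses High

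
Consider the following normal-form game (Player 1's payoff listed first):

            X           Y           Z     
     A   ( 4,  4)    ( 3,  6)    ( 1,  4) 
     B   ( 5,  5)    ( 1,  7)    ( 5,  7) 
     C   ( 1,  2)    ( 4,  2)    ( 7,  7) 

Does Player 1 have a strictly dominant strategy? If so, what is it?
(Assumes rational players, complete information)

No strictly dominant strategy exists for Player 1

Work:
A strategy strictly dominates another if it gives a strictly higher payoff against every opponent action. Compare each pair of P1's strategies column-by-column:
  A vs B: [4 vs 5, 3 vs 1, 1 vs 5] → A does not strictly dominate B (column X: 4 ≤ 5)
  A vs C: [4 vs 1, 3 vs 4, 1 vs 7] → A does not strictly dominate C (column Y: 3 ≤ 4)
  B vs A: [5 vs 4, 1 vs 3, 5 vs 1] → B does not strictly dominate A (column Y: 1 ≤ 3)
  B vs C: [5 vs 1, 1 vs 4, 5 vs 7] → B does not strictly dominate C (column Y: 1 ≤ 4)
  C vs A: [1 vs 4, 4 vs 3, 7 vs 1] → C does not strictly dominate A (column X: 1 ≤ 4)
  C vs B: [1 vs 5, 4 vs 1, 7 vs 5] → C does not strictly dominate B (column X: 1 ≤ 5)
No single strategy strictly dominates all others → no strictly dominant strategy.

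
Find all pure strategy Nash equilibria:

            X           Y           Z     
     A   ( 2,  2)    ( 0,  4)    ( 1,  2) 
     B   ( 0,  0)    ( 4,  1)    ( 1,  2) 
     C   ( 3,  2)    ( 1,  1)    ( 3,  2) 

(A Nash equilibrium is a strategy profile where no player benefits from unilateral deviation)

Nash equilibrium: (C, X), (C, Z)

Work:
Best responses:
  P1 vs X: payoffs [2, 0, 3] → best response C (payoff 3)
  P1 vs Y: payoffs [0, 4, 1] → best response B (payoff 4)
  P1 vs Z: payoffs [1, 1, 3] → best response C (payoff 3)
  P2 vs A: payoffs [2, 4, 2] → best response Y (payoff 4)
  P2 vs B: payoffs [0, 1, 2] → best response Z (payoff 2)
  P2 vs C: payoffs [2, 1, 2] → best response X/Z (payoff 2)
Mutual best responses: (C,X), (C,Z) → Nash equilibria.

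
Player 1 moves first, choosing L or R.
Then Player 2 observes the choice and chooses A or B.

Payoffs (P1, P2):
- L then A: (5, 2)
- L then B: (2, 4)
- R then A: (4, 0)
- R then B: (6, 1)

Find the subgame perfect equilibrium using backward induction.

P1 plays R, P2 plays B after L and B after R; Payoff (6, 1)

Work:
Backward induction:
After L: P2 chooses B → P1 gets 2
After R: P2 chooses B → P1 gets 6
P1 chooses R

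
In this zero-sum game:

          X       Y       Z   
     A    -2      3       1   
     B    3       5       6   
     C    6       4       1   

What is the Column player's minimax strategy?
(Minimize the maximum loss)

Column should play Y, value = 5

Work:
Column player minimizes Row's maximum payoff:
Column X: max payoff to Row = 6
Column Y: max payoff to Row = 5
Column Z: max payoff to Row = 6
Minimum is 5, achieved by column Y.
Minimax strategy: Y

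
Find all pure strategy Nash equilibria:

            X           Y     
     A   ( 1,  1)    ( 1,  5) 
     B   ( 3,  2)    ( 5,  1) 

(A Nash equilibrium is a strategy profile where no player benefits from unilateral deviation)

Nash equilibrium: (B, X)

Work:
Best responses:
  P1 vs X: payoffs [1, 3] → best response B (payoff 3)
  P1 vs Y: payoffs [1, 5] → best response B (payoff 5)
  P2 vs A: payoffs [1, 5] → best response Y (payoff 5)
  P2 vs B: payoffs [2, 1] → best response X (payoff 2)
Mutual best responses: (B,X) → Nash equilibria.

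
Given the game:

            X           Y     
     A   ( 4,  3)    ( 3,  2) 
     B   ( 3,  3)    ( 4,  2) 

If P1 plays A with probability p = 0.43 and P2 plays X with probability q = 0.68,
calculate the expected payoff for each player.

E[P1] = 3.4748, E[P2] = 2.68

Work:
E[P1] = p·q·π₁(A,X) + p·(1-q)·π₁(A,Y) + (1-p)·q·π₁(B,X) + (1-p)·(1-q)·π₁(B,Y)
= 0.43·0.68·4 + 0.43·0.32·3 + 0.57·0.68·3 + 0.57·0.32·4
= 3.4748

E[P2] = 2.68 (similar calculation)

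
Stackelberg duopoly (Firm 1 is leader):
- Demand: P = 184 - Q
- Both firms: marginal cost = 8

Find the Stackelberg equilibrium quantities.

q₁* (leader) = 88.0, q₂* (follower) = 44.0

Work:
Follower's reaction: q₂ = (a - c - q₁)/2
Leader substitutes: π₁ = q₁·(a - q₁ - (a-c-q₁)/2 - c)
FOC: q₁* = (184 - 8)/2 = 88.00
Then: q₂* = (184 - 8 - 88.0)/2 = 44.00
Leader has first-mover advantage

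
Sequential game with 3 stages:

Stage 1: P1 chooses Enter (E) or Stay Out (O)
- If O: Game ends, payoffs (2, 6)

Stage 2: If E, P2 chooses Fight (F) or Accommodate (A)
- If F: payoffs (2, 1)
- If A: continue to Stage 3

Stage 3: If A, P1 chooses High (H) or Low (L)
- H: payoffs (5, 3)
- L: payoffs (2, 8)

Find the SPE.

SPE: (E, A, H); Outcome (5, 3)

Work:
Stage 3: P1 chooses H (5 vs 2)
Stage 2: P2: F->1, A->3 (anticipating H). Choose A
Stage 1: P1: O->2, E->5 (anticipating A, H). Choose E
SPE path: E -> A -> H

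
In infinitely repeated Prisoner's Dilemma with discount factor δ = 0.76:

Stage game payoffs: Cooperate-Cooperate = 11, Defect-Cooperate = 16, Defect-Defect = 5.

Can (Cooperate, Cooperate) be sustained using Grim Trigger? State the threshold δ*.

δ* = 0.4545; since δ = 0.76 ≥ 0.4545, cooperation can be sustained

Work:
For Grim Trigger:
Cooperate forever: 11/(1-δ)
Defect then punished: 16 + 5·δ/(1-δ)
Need: 11/(1-δ) ≥ 16 + 5·δ/(1-δ)
Solving: δ ≥ (T-R)/(T-P) = (16-11)/(16-5) = 0.4545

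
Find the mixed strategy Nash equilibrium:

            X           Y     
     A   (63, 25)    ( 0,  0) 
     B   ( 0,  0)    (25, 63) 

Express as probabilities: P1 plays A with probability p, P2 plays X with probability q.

p = 0.7159, q = 0.2841

Work:
Find probabilities that make opponent indifferent:
P2 chooses q to make P1 indifferent between A and B
P1 chooses p to make P2 indifferent between X and Y
Mixed NE: P1 plays (A: 0.7159, B: 0.2841), P2 plays (X: 0.2841, Y: 0.7159)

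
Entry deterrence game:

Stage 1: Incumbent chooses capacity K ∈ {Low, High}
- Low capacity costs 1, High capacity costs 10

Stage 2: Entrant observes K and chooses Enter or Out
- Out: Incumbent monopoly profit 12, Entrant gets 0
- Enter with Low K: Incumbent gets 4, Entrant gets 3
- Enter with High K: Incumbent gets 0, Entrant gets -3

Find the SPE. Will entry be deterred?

SPE: (Low, Enter|Low, Out|High); Entry not deterred. Incumbent net profit = 3, Entrant gets 3

Work:
After Low K: Entrant enters (3 > 0)
After High K: Entrant stays out (-3 < 0)
Incumbent: Low → 4−1=3, High → 12−10=2
Incumbent chooses Low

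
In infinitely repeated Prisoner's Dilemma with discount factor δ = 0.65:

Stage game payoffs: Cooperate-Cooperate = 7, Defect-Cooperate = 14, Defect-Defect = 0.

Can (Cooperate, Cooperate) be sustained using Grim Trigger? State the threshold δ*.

δ* = 0.5; since δ = 0.65 ≥ 0.5, cooperation can be sustained

Work:
For Grim Trigger:
Cooperate forever: 7/(1-δ)
Defect then punished: 14 + 0·δ/(1-δ)
Need: 7/(1-δ) ≥ 14 + 0·δ/(1-δ)
Solving: δ ≥ (T-R)/(T-P) = (14-7)/(14-0) = 0.5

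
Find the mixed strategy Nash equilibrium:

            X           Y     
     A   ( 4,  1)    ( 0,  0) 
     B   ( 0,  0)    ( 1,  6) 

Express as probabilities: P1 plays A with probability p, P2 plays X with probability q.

p = 0.8571, q = 0.2

Work:
Find probabilities that make opponent indifferent:
P2 chooses q to make P1 indifferent between A and B
P1 chooses p to make P2 indifferent between X and Y
Mixed NE: P1 plays (A: 0.8571, B: 0.1429), P2 plays (X: 0.2, Y: 0.8)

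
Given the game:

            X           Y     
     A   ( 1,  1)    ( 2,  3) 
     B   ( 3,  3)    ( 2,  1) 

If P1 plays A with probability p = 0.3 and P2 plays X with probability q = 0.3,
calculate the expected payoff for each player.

E[P1] = 2.12, E[P2] = 1.84

Work:
E[P1] = p·q·π₁(A,X) + p·(1-q)·π₁(A,Y) + (1-p)·q·π₁(B,X) + (1-p)·(1-q)·π₁(B,Y)
= 0.3·0.3·1 + 0.3·0.7·2 + 0.7·0.3·3 + 0.7·0.7·2
= 2.12

E[P2] = 1.84 (similar calculation)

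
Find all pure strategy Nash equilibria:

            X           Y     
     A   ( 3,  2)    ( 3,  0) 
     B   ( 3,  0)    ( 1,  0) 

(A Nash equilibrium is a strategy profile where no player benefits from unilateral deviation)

Nash equilibrium: (A, X), (B, X)

Work:
Best responses:
  P1 vs X: payoffs [3, 3] → best response A/B (payoff 3)
  P1 vs Y: payoffs [3, 1] → best response A (payoff 3)
  P2 vs A: payoffs [2, 0] → best response X (payoff 2)
  P2 vs B: payoffs [0, 0] → best response X/Y (payoff 0)
Mutual best responses: (A,X), (B,X) → Nash equilibria.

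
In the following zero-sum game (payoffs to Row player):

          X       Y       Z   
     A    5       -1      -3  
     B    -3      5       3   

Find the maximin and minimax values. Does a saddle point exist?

Maximin = -3, Minimax = 3, Saddle: False

Work:
Row minimums: [-3, -3] → maximin = -3
Column maximums: [5, 5, 3] → minimax = 3
No saddle point (maximin ≠ minimax). Mixed strategy needed.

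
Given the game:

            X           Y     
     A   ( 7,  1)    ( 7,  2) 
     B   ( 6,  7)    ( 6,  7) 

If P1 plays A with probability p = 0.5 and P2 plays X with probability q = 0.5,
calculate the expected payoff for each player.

E[P1] = 6.5, E[P2] = 4.25

Work:
E[P1] = p·q·π₁(A,X) + p·(1-q)·π₁(A,Y) + (1-p)·q·π₁(B,X) + (1-p)·(1-q)·π₁(B,Y)
= 0.5·0.5·7 + 0.5·0.5·7 + 0.5·0.5·6 + 0.5·0.5·6
= 6.5

E[P2] = 4.25 (similar calculation)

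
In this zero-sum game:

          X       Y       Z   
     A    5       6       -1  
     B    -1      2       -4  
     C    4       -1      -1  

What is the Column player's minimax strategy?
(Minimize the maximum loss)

Column should play Z, value = -1

Work:
Column player minimizes Row's maximum payoff:
Column X: max payoff to Row = 5
Column Y: max payoff to Row = 6
Column Z: max payoff to Row = -1
Minimum is -1, achieved by column Z.
Minimax strategy: Z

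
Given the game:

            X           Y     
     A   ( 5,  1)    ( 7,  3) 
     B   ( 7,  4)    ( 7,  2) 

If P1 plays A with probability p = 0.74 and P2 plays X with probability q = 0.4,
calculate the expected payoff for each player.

E[P1] = 6.408, E[P2] = 2.356

Work:
E[P1] = p·q·π₁(A,X) + p·(1-q)·π₁(A,Y) + (1-p)·q·π₁(B,X) + (1-p)·(1-q)·π₁(B,Y)
= 0.74·0.4·5 + 0.74·0.6·7 + 0.26·0.4·7 + 0.26·0.6·7
= 6.408

E[P2] = 2.356 (similar calculation)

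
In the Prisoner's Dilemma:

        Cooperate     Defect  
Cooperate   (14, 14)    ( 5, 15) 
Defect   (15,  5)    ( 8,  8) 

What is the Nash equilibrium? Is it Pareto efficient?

(Defect, Defect) is NE; not Pareto efficient

Work:
Defect dominates Cooperate for both players:
If P2 cooperates: Defect (15) > Cooperate (14)
If P2 defects: Defect (8) > Cooperate (5)
NE: (Defect, Defect) with payoff (8, 8)
But (Cooperate, Cooperate) = (14, 14) Pareto dominates (8, 8)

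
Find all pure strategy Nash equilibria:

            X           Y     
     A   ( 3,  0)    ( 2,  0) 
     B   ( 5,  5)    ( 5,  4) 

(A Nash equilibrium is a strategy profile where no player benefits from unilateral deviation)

Nash equilibrium: (B, X)

Work:
Best responses:
  P1 vs X: payoffs [3, 5] → best response B (payoff 5)
  P1 vs Y: payoffs [2, 5] → best response B (payoff 5)
  P2 vs A: payoffs [0, 0] → best response X/Y (payoff 0)
  P2 vs B: payoffs [5, 4] → best response X (payoff 5)
Mutual best responses: (B,X) → Nash equilibria.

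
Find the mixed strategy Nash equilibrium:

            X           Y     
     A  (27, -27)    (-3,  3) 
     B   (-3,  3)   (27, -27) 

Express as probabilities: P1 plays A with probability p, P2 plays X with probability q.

p = 0.5, q = 0.5

Work:
Find probabilities that make opponent indifferent:
P2 chooses q to make P1 indifferent between A and B
P1 chooses p to make P2 indifferent between X and Y
Mixed NE: P1 plays (A: 0.5, B: 0.5), P2 plays (X: 0.5, Y: 0.5)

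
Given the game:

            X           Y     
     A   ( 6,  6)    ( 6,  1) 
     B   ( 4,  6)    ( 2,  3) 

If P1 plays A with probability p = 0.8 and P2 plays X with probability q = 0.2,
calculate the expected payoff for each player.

E[P1] = 5.28, E[P2] = 2.32

Work:
E[P1] = p·q·π₁(A,X) + p·(1-q)·π₁(A,Y) + (1-p)·q·π₁(B,X) + (1-p)·(1-q)·π₁(B,Y)
= 0.8·0.2·6 + 0.8·0.8·6 + 0.2·0.2·4 + 0.2·0.8·2
= 5.28

E[P2] = 2.32 (similar calculation)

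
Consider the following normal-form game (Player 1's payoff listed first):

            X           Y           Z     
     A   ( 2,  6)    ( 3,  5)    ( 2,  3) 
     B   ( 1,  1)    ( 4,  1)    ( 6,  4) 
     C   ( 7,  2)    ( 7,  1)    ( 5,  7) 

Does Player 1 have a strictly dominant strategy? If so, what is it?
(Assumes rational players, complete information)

No strictly dominant strategy exists for Player 1

Work:
A strategy strictly dominates another if it gives a strictly higher payoff against every opponent action. Compare each pair of P1's strategies column-by-column:
  A vs B: [2 vs 1, 3 vs 4, 2 vs 6] → A does not strictly dominate B (column Y: 3 ≤ 4)
  A vs C: [2 vs 7, 3 vs 7, 2 vs 5] → A does not strictly dominate C (column X: 2 ≤ 7)
  B vs A: [1 vs 2, 4 vs 3, 6 vs 2] → B does not strictly dominate A (column X: 1 ≤ 2)
  B vs C: [1 vs 7, 4 vs 7, 6 vs 5] → B does not strictly dominate C (column X: 1 ≤ 7)
  C vs A: [7 vs 2, 7 vs 3, 5 vs 2] → C strictly dominates A
  C vs B: [7 vs 1, 7 vs 4, 5 vs 6] → C does not strictly dominate B (column Z: 5 ≤ 6)
No single strategy strictly dominates all others → no strictly dominant strategy.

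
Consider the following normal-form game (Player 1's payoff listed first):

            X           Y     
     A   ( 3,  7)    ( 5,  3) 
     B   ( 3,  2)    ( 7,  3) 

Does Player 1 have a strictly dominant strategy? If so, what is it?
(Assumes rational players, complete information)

No strictly dominant strategy exists for Player 1

Work:
A strategy strictly dominates another if it gives a strictly higher payoff against every opponent action. Compare each pair of P1's strategies column-by-column:
  A vs B: [3 vs 3, 5 vs 7] → A does not strictly dominate B (column X: 3 ≤ 3)
  B vs A: [3 vs 3, 7 vs 5] → B does not strictly dominate A (column X: 3 ≤ 3)
No single strategy strictly dominates all others → no strictly dominant strategy.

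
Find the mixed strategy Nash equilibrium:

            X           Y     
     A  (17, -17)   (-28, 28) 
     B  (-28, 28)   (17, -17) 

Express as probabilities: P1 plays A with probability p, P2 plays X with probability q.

p = 0.5, q = 0.5

Work:
Find probabilities that make opponent indifferent:
P2 chooses q to make P1 indifferent between A and B
P1 chooses p to make P2 indifferent between X and Y
Mixed NE: P1 plays (A: 0.5, B: 0.5), P2 plays (X: 0.5, Y: 0.5)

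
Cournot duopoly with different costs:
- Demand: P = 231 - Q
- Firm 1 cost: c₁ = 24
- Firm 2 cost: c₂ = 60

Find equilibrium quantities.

q₁* = 81.0, q₂* = 45.0

Work:
Reaction: q₁ = (231 - 24 - q₂)/2
Reaction: q₂ = (231 - 60 - q₁)/2
Solve simultaneously:
q₁* = (231 - 2×24 + 60)/3 = 81.0
q₂* = (231 - 2×60 + 24)/3 = 45.0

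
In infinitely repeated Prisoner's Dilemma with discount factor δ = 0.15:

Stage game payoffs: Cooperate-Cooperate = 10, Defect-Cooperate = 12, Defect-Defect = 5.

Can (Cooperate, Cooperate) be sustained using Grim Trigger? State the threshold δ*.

δ* = 0.2857; since δ = 0.15 < 0.2857, cooperation cannot be sustained

Work:
For Grim Trigger:
Cooperate forever: 10/(1-δ)
Defect then punished: 12 + 5·δ/(1-δ)
Need: 10/(1-δ) ≥ 12 + 5·δ/(1-δ)
Solving: δ ≥ (T-R)/(T-P) = (12-10)/(12-5) = 0.2857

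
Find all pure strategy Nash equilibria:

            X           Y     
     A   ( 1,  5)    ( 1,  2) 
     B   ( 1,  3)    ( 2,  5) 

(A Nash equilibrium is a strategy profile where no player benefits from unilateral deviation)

Nash equilibrium: (A, X), (B, Y)

Work:
Best responses:
  P1 vs X: payoffs [1, 1] → best response A/B (payoff 1)
  P1 vs Y: payoffs [1, 2] → best response B (payoff 2)
  P2 vs A: payoffs [5, 2] → best response X (payoff 5)
  P2 vs B: payoffs [3, 5] → best response Y (payoff 5)
Mutual best responses: (A,X), (B,Y) → Nash equilibria.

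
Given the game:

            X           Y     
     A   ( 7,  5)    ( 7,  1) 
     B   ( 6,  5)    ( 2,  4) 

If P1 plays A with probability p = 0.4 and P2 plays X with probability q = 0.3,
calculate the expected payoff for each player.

E[P1] = 4.72, E[P2] = 3.46

Work:
E[P1] = p·q·π₁(A,X) + p·(1-q)·π₁(A,Y) + (1-p)·q·π₁(B,X) + (1-p)·(1-q)·π₁(B,Y)
= 0.4·0.3·7 + 0.4·0.7·7 + 0.6·0.3·6 + 0.6·0.7·2
= 4.72

E[P2] = 3.46 (similar calculation)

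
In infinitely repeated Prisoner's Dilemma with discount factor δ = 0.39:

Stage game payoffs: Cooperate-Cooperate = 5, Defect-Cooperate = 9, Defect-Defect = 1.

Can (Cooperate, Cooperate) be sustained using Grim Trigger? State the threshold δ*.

δ* = 0.5; since δ = 0.39 < 0.5, cooperation cannot be sustained

Work:
For Grim Trigger:
Cooperate forever: 5/(1-δ)
Defect then punished: 9 + 1·δ/(1-δ)
Need: 5/(1-δ) ≥ 9 + 1·δ/(1-δ)
Solving: δ ≥ (T-R)/(T-P) = (9-5)/(9-1) = 0.5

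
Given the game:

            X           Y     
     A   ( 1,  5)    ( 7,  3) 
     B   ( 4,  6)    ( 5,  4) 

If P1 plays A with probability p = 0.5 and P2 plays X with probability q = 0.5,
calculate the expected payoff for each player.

E[P1] = 4.25, E[P2] = 4.5

Work:
E[P1] = p·q·π₁(A,X) + p·(1-q)·π₁(A,Y) + (1-p)·q·π₁(B,X) + (1-p)·(1-q)·π₁(B,Y)
= 0.5·0.5·1 + 0.5·0.5·7 + 0.5·0.5·4 + 0.5·0.5·5
= 4.25

E[P2] = 4.5 (similar calculation)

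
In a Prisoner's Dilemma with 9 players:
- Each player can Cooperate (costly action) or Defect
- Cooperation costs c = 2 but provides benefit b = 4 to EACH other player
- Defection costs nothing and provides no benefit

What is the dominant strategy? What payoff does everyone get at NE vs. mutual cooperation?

Dominant: Defect; NE payoff = 0; Coop payoff = 30

Work:
Defect dominates (saves cost c = 2, benefit to others is external)
NE: All defect → everyone gets 0
If all cooperate: each receives (8)×4 - 2 = 30
Social dilemma: 30 > 0 but NE gives 0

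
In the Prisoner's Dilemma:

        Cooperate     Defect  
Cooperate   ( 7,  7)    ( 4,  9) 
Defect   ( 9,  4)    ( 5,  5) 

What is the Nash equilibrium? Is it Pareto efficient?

(Defect, Defect) is NE; not Pareto efficient

Work:
Defect dominates Cooperate for both players:
If P2 cooperates: Defect (9) > Cooperate (7)
If P2 defects: Defect (5) > Cooperate (4)
NE: (Defect, Defect) with payoff (5, 5)
But (Cooperate, Cooperate) = (7, 7) Pareto dominates (5, 5)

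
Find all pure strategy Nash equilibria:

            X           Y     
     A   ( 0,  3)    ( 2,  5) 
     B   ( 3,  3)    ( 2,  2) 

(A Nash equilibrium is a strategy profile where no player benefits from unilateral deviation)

Nash equilibrium: (A, Y), (B, X)

Work:
Best responses:
  P1 vs X: payoffs [0, 3] → best response B (payoff 3)
  P1 vs Y: payoffs [2, 2] → best response A/B (payoff 2)
  P2 vs A: payoffs [3, 5] → best response Y (payoff 5)
  P2 vs B: payoffs [3, 2] → best response X (payoff 3)
Mutual best responses: (A,Y), (B,X) → Nash equilibria.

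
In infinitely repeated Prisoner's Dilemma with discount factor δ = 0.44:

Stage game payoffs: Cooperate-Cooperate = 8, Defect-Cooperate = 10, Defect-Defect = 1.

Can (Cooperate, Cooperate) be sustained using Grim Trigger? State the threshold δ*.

δ* = 0.2222; since δ = 0.44 ≥ 0.2222, cooperation can be sustained

Work:
For Grim Trigger:
Cooperate forever: 8/(1-δ)
Defect then punished: 10 + 1·δ/(1-δ)
Need: 8/(1-δ) ≥ 10 + 1·δ/(1-δ)
Solving: δ ≥ (T-R)/(T-P) = (10-8)/(10-1) = 0.2222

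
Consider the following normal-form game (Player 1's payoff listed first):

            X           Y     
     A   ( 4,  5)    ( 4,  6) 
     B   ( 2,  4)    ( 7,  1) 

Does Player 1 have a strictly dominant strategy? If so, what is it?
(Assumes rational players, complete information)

No strictly dominant strategy exists for Player 1

Work:
A strategy strictly dominates another if it gives a strictly higher payoff against every opponent action. Compare each pair of P1's strategies column-by-column:
  A vs B: [4 vs 2, 4 vs 7] → A does not strictly dominate B (column Y: 4 ≤ 7)
  B vs A: [2 vs 4, 7 vs 4] → B does not strictly dominate A (column X: 2 ≤ 4)
No single strategy strictly dominates all others → no strictly dominant strategy.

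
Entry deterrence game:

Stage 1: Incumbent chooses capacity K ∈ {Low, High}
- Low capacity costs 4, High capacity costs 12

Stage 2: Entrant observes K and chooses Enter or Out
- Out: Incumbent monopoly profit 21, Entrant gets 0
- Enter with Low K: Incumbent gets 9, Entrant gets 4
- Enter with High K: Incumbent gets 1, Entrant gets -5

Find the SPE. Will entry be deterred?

SPE: (High, Enter|Low, Out|High); Entry deterred. Incumbent net profit = 9

Work:
After Low K: Entrant enters (4 > 0)
After High K: Entrant stays out (-5 < 0)
Incumbent: Low → 9−4=5, High → 21−12=9
Incumbent chooses High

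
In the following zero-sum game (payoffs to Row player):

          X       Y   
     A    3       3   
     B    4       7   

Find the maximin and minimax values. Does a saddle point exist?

Maximin = 4, Minimax = 4, Saddle: True

Work:
Row minimums: [3, 4] → maximin = 4
Column maximums: [4, 7] → minimax = 4
Saddle point exists! Game value = 4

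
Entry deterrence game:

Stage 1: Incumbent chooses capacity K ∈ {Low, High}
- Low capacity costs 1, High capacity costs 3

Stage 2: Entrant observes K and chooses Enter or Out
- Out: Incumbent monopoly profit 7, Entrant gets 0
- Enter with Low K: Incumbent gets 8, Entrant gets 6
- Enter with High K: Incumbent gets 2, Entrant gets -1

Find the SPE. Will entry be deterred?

SPE: (Low, Enter|Low, Out|High); Entry not deterred. Incumbent net profit = 7, Entrant gets 6

Work:
After Low K: Entrant enters (6 > 0)
After High K: Entrant stays out (-1 < 0)
Incumbent: Low → 8−1=7, High → 7−3=4
Incumbent chooses Low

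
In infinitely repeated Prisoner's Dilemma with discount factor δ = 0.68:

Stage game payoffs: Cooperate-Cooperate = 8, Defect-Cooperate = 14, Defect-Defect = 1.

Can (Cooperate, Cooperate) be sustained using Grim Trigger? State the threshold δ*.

δ* = 0.4615; since δ = 0.68 ≥ 0.4615, cooperation can be sustained

Work:
For Grim Trigger:
Cooperate forever: 8/(1-δ)
Defect then punished: 14 + 1·δ/(1-δ)
Need: 8/(1-δ) ≥ 14 + 1·δ/(1-δ)
Solving: δ ≥ (T-R)/(T-P) = (14-8)/(14-1) = 0.4615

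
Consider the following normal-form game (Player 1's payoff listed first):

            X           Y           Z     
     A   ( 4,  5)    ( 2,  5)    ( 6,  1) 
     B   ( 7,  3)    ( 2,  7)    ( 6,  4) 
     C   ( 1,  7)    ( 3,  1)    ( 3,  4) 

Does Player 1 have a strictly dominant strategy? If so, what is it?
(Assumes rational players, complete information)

No strictly dominant strategy exists for Player 1

Work:
A strategy strictly dominates another if it gives a strictly higher payoff against every opponent action. Compare each pair of P1's strategies column-by-column:
  A vs B: [4 vs 7, 2 vs 2, 6 vs 6] → A does not strictly dominate B (column X: 4 ≤ 7)
  A vs C: [4 vs 1, 2 vs 3, 6 vs 3] → A does not strictly dominate C (column Y: 2 ≤ 3)
  B vs A: [7 vs 4, 2 vs 2, 6 vs 6] → B does not strictly dominate A (column Y: 2 ≤ 2)
  B vs C: [7 vs 1, 2 vs 3, 6 vs 3] → B does not strictly dominate C (column Y: 2 ≤ 3)
  C vs A: [1 vs 4, 3 vs 2, 3 vs 6] → C does not strictly dominate A (column X: 1 ≤ 4)
  C vs B: [1 vs 7, 3 vs 2, 3 vs 6] → C does not strictly dominate B (column X: 1 ≤ 7)
No single strategy strictly dominates all others → no strictly dominant strategy.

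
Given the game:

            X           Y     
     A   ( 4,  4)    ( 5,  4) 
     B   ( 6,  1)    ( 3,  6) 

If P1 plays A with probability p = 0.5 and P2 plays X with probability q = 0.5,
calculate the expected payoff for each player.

E[P1] = 4.5, E[P2] = 3.75

Work:
E[P1] = p·q·π₁(A,X) + p·(1-q)·π₁(A,Y) + (1-p)·q·π₁(B,X) + (1-p)·(1-q)·π₁(B,Y)
= 0.5·0.5·4 + 0.5·0.5·5 + 0.5·0.5·6 + 0.5·0.5·3
= 4.5

E[P2] = 3.75 (similar calculation)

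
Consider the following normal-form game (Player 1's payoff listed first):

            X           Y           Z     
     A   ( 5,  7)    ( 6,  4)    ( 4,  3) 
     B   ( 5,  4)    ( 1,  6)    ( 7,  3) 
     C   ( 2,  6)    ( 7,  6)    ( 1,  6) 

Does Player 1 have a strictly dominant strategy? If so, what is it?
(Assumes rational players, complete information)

No strictly dominant strategy exists for Player 1

Work:
A strategy strictly dominates another if it gives a strictly higher payoff against every opponent action. Compare each pair of P1's strategies column-by-column:
  A vs B: [5 vs 5, 6 vs 1, 4 vs 7] → A does not strictly dominate B (column X: 5 ≤ 5)
  A vs C: [5 vs 2, 6 vs 7, 4 vs 1] → A does not strictly dominate C (column Y: 6 ≤ 7)
  B vs A: [5 vs 5, 1 vs 6, 7 vs 4] → B does not strictly dominate A (column X: 5 ≤ 5)
  B vs C: [5 vs 2, 1 vs 7, 7 vs 1] → B does not strictly dominate C (column Y: 1 ≤ 7)
  C vs A: [2 vs 5, 7 vs 6, 1 vs 4] → C does not strictly dominate A (column X: 2 ≤ 5)
  C vs B: [2 vs 5, 7 vs 1, 1 vs 7] → C does not strictly dominate B (column X: 2 ≤ 5)
No single strategy strictly dominates all others → no strictly dominant strategy.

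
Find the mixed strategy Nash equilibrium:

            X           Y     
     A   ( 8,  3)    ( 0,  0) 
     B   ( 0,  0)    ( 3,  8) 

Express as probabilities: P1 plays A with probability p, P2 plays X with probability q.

p = 0.7273, q = 0.2727

Work:
Find probabilities that make opponent indifferent:
P2 chooses q to make P1 indifferent between A and B
P1 chooses p to make P2 indifferent between X and Y
Mixed NE: P1 plays (A: 0.7273, B: 0.2727), P2 plays (X: 0.2727, Y: 0.7273)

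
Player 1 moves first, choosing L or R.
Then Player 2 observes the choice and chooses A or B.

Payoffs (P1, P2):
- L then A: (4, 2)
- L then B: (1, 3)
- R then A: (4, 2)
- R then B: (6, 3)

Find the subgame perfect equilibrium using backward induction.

P1 plays R, P2 plays B after L and B after R; Payoff (6, 3)

Work:
Backward induction:
After L: P2 chooses B → P1 gets 1
After R: P2 chooses B → P1 gets 6
P1 chooses R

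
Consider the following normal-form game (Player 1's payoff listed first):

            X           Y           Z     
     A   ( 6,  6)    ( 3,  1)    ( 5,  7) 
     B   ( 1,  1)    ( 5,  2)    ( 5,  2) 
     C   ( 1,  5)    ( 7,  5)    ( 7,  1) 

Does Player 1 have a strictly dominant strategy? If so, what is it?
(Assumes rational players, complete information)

No strictly dominant strategy exists for Player 1

Work:
A strategy strictly dominates another if it gives a strictly higher payoff against every opponent action. Compare each pair of P1's strategies column-by-column:
  A vs B: [6 vs 1, 3 vs 5, 5 vs 5] → A does not strictly dominate B (column Y: 3 ≤ 5)
  A vs C: [6 vs 1, 3 vs 7, 5 vs 7] → A does not strictly dominate C (column Y: 3 ≤ 7)
  B vs A: [1 vs 6, 5 vs 3, 5 vs 5] → B does not strictly dominate A (column X: 1 ≤ 6)
  B vs C: [1 vs 1, 5 vs 7, 5 vs 7] → B does not strictly dominate C (column X: 1 ≤ 1)
  C vs A: [1 vs 6, 7 vs 3, 7 vs 5] → C does not strictly dominate A (column X: 1 ≤ 6)
  C vs B: [1 vs 1, 7 vs 5, 7 vs 5] → C does not strictly dominate B (column X: 1 ≤ 1)
No single strategy strictly dominates all others → no strictly dominant strategy.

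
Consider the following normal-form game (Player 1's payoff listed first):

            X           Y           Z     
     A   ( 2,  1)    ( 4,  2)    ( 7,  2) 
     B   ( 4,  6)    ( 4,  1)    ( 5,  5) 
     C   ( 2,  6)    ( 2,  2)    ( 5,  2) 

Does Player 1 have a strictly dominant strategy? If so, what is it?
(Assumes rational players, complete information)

No strictly dominant strategy exists for Player 1

Work:
A strategy strictly dominates another if it gives a strictly higher payoff against every opponent action. Compare each pair of P1's strategies column-by-column:
  A vs B: [2 vs 4, 4 vs 4, 7 vs 5] → A does not strictly dominate B (column X: 2 ≤ 4)
  A vs C: [2 vs 2, 4 vs 2, 7 vs 5] → A does not strictly dominate C (column X: 2 ≤ 2)
  B vs A: [4 vs 2, 4 vs 4, 5 vs 7] → B does not strictly dominate A (column Y: 4 ≤ 4)
  B vs C: [4 vs 2, 4 vs 2, 5 vs 5] → B does not strictly dominate C (column Z: 5 ≤ 5)
  C vs A: [2 vs 2, 2 vs 4, 5 vs 7] → C does not strictly dominate A (column X: 2 ≤ 2)
  C vs B: [2 vs 4, 2 vs 4, 5 vs 5] → C does not strictly dominate B (column X: 2 ≤ 4)
No single strategy strictly dominates all others → no strictly dominant strategy.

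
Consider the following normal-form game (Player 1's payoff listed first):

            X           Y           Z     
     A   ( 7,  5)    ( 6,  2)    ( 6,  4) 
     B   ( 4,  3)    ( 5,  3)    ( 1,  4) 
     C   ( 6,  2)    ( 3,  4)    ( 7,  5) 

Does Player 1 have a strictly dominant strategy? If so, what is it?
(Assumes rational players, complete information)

No strictly dominant strategy exists for Player 1

Work:
A strategy strictly dominates another if it gives a strictly higher payoff against every opponent action. Compare each pair of P1's strategies column-by-column:
  A vs B: [7 vs 4, 6 vs 5, 6 vs 1] → A strictly dominates B
  A vs C: [7 vs 6, 6 vs 3, 6 vs 7] → A does not strictly dominate C (column Z: 6 ≤ 7)
  B vs A: [4 vs 7, 5 vs 6, 1 vs 6] → B does not strictly dominate A (column X: 4 ≤ 7)
  B vs C: [4 vs 6, 5 vs 3, 1 vs 7] → B does not strictly dominate C (column X: 4 ≤ 6)
  C vs A: [6 vs 7, 3 vs 6, 7 vs 6] → C does not strictly dominate A (column X: 6 ≤ 7)
  C vs B: [6 vs 4, 3 vs 5, 7 vs 1] → C does not strictly dominate B (column Y: 3 ≤ 5)
No single strategy strictly dominates all others → no strictly dominant strategy.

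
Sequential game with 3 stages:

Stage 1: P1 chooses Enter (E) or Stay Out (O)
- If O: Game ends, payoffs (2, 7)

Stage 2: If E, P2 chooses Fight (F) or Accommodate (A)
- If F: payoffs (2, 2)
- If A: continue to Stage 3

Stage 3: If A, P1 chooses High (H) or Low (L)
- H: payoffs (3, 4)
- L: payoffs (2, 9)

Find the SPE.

SPE: (E, A, H); Outcome (3, 4)

Work:
Stage 3: P1 chooses H (3 vs 2)
Stage 2: P2: F->2, A->4 (anticipating H). Choose A
Stage 1: P1: O->2, E->3 (anticipating A, H). Choose E
SPE path: E -> A -> H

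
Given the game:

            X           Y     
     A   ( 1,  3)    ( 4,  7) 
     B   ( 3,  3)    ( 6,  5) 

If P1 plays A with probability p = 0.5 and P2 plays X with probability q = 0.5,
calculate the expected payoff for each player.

E[P1] = 3.5, E[P2] = 4.5

Work:
E[P1] = p·q·π₁(A,X) + p·(1-q)·π₁(A,Y) + (1-p)·q·π₁(B,X) + (1-p)·(1-q)·π₁(B,Y)
= 0.5·0.5·1 + 0.5·0.5·4 + 0.5·0.5·3 + 0.5·0.5·6
= 3.5

E[P2] = 4.5 (similar calculation)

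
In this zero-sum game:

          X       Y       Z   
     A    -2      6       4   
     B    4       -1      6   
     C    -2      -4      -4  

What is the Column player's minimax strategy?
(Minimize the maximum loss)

Column should play X, value = 4

Work:
Column player minimizes Row's maximum payoff:
Column X: max payoff to Row = 4
Column Y: max payoff to Row = 6
Column Z: max payoff to Row = 6
Minimum is 4, achieved by column X.
Minimax strategy: X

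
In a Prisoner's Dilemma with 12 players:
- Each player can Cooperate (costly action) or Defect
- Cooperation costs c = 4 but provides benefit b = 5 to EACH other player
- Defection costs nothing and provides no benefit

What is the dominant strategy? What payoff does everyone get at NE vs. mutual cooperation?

Dominant: Defect; NE payoff = 0; Coop payoff = 51

Work:
Defect dominates (saves cost c = 4, benefit to others is external)
NE: All defect → everyone gets 0
If all cooperate: each receives (11)×5 - 4 = 51
Social dilemma: 51 > 0 but NE gives 0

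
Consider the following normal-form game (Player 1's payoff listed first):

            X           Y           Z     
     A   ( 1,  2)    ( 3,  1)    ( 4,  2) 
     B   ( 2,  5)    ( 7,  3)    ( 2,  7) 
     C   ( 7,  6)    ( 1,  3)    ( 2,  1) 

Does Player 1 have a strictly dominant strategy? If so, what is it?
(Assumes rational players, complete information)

No strictly dominant strategy exists for Player 1

Work:
A strategy strictly dominates another if it gives a strictly higher payoff against every opponent action. Compare each pair of P1's strategies column-by-column:
  A vs B: [1 vs 2, 3 vs 7, 4 vs 2] → A does not strictly dominate B (column X: 1 ≤ 2)
  A vs C: [1 vs 7, 3 vs 1, 4 vs 2] → A does not strictly dominate C (column X: 1 ≤ 7)
  B vs A: [2 vs 1, 7 vs 3, 2 vs 4] → B does not strictly dominate A (column Z: 2 ≤ 4)
  B vs C: [2 vs 7, 7 vs 1, 2 vs 2] → B does not strictly dominate C (column X: 2 ≤ 7)
  C vs A: [7 vs 1, 1 vs 3, 2 vs 4] → C does not strictly dominate A (column Y: 1 ≤ 3)
  C vs B: [7 vs 2, 1 vs 7, 2 vs 2] → C does not strictly dominate B (column Y: 1 ≤ 7)
No single strategy strictly dominates all others → no strictly dominant strategy.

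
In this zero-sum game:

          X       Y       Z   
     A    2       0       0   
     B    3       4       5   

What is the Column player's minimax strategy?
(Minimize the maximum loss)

Column should play X, value = 3

Work:
Column player minimizes Row's maximum payoff:
Column X: max payoff to Row = 3
Column Y: max payoff to Row = 4
Column Z: max payoff to Row = 5
Minimum is 3, achieved by column X.
Minimax strategy: X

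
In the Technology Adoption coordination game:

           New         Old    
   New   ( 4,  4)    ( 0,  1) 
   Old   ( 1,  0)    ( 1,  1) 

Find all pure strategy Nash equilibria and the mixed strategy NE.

Pure NE: (New, New) and (Old, Old); Mixed NE: p = 0.25, q = 0.25

Work:
Check pure NE:
(New, New): (4, 4) - no unilateral deviation beneficial
(Old, Old): (1, 1) - no unilateral deviation beneficial
Mixed NE: P1 plays New with p = 0.25, P2 plays New with q = 0.25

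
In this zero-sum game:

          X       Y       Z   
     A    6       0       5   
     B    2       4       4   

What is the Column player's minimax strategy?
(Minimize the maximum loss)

Column should play Y, value = 4

Work:
Column player minimizes Row's maximum payoff:
Column X: max payoff to Row = 6
Column Y: max payoff to Row = 4
Column Z: max payoff to Row = 5
Minimum is 4, achieved by column Y.
Minimax strategy: Y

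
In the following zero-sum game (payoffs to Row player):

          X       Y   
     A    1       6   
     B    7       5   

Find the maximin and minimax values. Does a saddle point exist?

Maximin = 5, Minimax = 6, Saddle: False

Work:
Row minimums: [1, 5] → maximin = 5
Column maximums: [7, 6] → minimax = 6
No saddle point (maximin ≠ minimax). Mixed strategy needed.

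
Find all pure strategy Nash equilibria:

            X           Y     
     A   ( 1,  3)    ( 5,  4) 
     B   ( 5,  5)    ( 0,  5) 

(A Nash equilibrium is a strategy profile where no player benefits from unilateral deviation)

Nash equilibrium: (A, Y), (B, X)

Work:
Best responses:
  P1 vs X: payoffs [1, 5] → best response B (payoff 5)
  P1 vs Y: payoffs [5, 0] → best response A (payoff 5)
  P2 vs A: payoffs [3, 4] → best response Y (payoff 4)
  P2 vs B: payoffs [5, 5] → best response X/Y (payoff 5)
Mutual best responses: (A,Y), (B,X) → Nash equilibria.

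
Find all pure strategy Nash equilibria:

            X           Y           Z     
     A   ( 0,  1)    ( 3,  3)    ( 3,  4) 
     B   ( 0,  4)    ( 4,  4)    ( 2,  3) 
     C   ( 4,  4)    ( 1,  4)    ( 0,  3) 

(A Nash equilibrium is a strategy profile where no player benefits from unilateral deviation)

Nash equilibrium: (A, Z), (B, Y), (C, X)

Work:
Best responses:
  P1 vs X: payoffs [0, 0, 4] → best response C (payoff 4)
  P1 vs Y: payoffs [3, 4, 1] → best response B (payoff 4)
  P1 vs Z: payoffs [3, 2, 0] → best response A (payoff 3)
  P2 vs A: payoffs [1, 3, 4] → best response Z (payoff 4)
  P2 vs B: payoffs [4, 4, 3] → best response X/Y (payoff 4)
  P2 vs C: payoffs [4, 4, 3] → best response X/Y (payoff 4)
Mutual best responses: (A,Z), (B,Y), (C,X) → Nash equilibria.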